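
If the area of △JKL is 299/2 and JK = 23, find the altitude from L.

height = 2 * 299/2 / 23 = 13

13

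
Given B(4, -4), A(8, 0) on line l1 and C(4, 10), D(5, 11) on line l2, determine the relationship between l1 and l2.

Slope of line 1: m1 = (0 - -4)/(8 - 4) = 4/4 = 1
Slope of line 2: m2 = (11 - 10)/(5 - 4) = 1/1 = 1
Since m1 = m2 = 1, the lines are parallel.

Parallel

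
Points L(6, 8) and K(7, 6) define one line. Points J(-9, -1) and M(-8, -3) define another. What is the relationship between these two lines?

Slope of line 1: m1 = (6 - 8)/(7 - 6) = -2/1 = -2
Slope of line 2: m2 = (-3 - -1)/(-8 - -9) = -2/1 = -2
Since m1 = m2 = -2, the lines are parallel.

Parallel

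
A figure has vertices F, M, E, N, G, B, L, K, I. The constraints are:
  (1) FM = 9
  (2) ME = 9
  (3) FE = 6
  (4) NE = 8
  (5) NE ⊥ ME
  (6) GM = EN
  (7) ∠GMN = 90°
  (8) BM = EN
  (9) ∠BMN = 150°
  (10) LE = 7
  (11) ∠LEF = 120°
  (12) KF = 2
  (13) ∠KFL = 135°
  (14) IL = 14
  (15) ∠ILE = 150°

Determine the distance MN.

Step 1: By the law of cosines on triangle MEN: MN² = 9² + 8² − 2·9·8·cos(90°) = 145, so MN = √145.

Therefore, the length of MN = √145.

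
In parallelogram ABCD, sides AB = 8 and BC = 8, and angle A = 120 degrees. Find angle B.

Opposite sides of a parallelogram are parallel, so consecutive angles form co-interior angles on a transversal.
Co-interior angles sum to 180°, giving angle B = 180 - 120 = 60 degrees.

60 degrees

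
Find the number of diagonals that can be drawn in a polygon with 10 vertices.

The number of diagonals in an n-gon is n(n - 3)/2.
For n = 10: 10(10 - 3)/2 = 10 × 7 / 2 = 35.

35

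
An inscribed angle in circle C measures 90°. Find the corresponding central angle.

Central angle = 2 × 90° = 180° (inscribed angle theorem).

180°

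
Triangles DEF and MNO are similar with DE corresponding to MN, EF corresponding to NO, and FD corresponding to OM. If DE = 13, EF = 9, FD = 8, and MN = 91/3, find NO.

Similar triangles have proportional sides. Setting up the proportion:
MN / DE = NO / EF
91/3 / 13 = NO / 9
NO = 9 * 91/3 / 13 = 21.

21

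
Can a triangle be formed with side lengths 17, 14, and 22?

For three segments to close into a triangle, no single side can be as long as the other two combined.
The longest side is 22, and 14 + 17 = 31 > 22.
A triangle can be formed.

Yes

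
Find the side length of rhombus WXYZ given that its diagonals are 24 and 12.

Half-diagonals are 12 and 6. side = sqrt(12^2 + 6^2) = sqrt(180) = 6*sqrt(5)

6*sqrt(5)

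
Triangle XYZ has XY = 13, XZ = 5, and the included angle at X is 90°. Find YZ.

The included angle is 90°, so the triangle is right-angled at X. The opposite side YZ is the hypotenuse.
By the Pythagorean theorem: YZ = sqrt(13^2 + 5^2) = sqrt(194) = sqrt(194).

sqrt(194)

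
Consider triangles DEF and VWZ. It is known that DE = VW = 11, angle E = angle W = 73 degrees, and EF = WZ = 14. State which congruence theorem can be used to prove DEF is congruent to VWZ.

The given information provides:
DE = VW = 11, angle E = angle W = 73 degrees, and EF = WZ = 14
This matches the SAS congruence theorem.
Two pairs of corresponding sides and the included angle are equal (Side-Angle-Side).

SAS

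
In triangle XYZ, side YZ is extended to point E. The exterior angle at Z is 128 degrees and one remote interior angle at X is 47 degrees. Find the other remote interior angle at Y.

The exterior angle theorem states that an exterior angle equals the sum of the two non-adjacent interior angles.
So 128 = 47 + angle Y, which gives angle Y = 128 - 47 = 81 degrees.

81 degrees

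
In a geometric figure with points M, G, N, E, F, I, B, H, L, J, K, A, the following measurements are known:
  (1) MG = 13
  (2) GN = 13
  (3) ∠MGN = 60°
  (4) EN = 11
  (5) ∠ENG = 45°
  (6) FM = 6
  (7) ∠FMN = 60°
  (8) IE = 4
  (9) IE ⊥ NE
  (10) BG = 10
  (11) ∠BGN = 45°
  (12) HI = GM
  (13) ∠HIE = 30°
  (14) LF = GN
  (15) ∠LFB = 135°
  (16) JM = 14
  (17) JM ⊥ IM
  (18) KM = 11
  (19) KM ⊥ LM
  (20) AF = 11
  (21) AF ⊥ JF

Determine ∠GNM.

Step 1: By the law of cosines on triangle NGM: NM² = 13² + 13² − 2·13·13·cos(60°) = 169, so NM = 13.
Step 2: By the inverse law of cosines on triangle GNM: cos(∠GNM) = (13² + 13² − 13²) / (2·13·13) = 169/338 = 0.5, so ∠GNM = 60°.

Therefore, the measure of angle ∠GNM = 60°.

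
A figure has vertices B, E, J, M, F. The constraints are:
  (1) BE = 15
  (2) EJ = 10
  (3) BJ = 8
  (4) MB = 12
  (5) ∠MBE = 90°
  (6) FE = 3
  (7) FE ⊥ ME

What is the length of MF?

Step 1: By the law of cosines on triangle EBM: EM² = 15² + 12² − 2·15·12·cos(90°) = 369, so EM = 3·√41.
Step 2: By the law of cosines on triangle MEF: MF² = (3·√41)² + 3² − 2·3·√41·3·cos(90°) = 378, so MF = 3·√42.

Therefore, the length of MF = 3·√42.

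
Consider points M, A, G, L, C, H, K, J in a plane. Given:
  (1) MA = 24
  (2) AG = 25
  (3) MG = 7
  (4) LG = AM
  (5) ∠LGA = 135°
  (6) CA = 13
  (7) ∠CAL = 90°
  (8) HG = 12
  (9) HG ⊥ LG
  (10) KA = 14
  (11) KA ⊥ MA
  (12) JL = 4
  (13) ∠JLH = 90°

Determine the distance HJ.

From the given relations: LG = AM = 24.
Step 1: By the law of cosines on triangle LGH: LH² = 24² + 12² − 2·24·12·cos(90°) = 720, so LH = 12·√5.
Step 2: By the law of cosines on triangle HLJ: HJ² = (12·√5)² + 4² − 2·12·√5·4·cos(90°) = 736, so HJ = 4·√46.

Therefore, the length of HJ = 4·√46.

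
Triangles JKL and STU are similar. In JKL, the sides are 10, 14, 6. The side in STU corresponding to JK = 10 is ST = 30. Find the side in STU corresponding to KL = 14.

Since the triangles are similar, the ratio of corresponding sides is constant.
Scale factor k = ST / JK = 30 / 10 = 3
TU = k * KL = 3 * 14 = 42

42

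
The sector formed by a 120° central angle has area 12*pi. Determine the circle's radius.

The sector covers 120°/360° = 1/3 of the full circle.
Full circle area = 12*pi / 1/3 = 36*pi.
Since full area = πr², we get r² = 36*pi/π = 36, so r = 6.

6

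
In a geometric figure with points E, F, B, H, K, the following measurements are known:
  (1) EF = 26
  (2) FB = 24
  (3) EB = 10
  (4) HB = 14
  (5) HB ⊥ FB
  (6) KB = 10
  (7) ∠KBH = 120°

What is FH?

Step 1: By the law of cosines on triangle FBH: FH² = 24² + 14² − 2·24·14·cos(90°) = 772, so FH = 2·√193.

Therefore, the length of FH = 2·√193.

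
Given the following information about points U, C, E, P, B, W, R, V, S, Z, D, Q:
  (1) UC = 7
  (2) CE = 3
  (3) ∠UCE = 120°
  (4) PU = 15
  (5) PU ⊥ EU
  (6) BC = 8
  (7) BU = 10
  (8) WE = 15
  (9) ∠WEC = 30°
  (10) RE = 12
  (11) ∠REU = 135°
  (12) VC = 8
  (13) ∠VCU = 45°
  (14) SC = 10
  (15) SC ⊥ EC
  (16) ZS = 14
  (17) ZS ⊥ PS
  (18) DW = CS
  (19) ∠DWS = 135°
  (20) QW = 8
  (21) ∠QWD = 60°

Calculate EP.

Step 1: By the law of cosines on triangle UCE: UE² = 7² + 3² − 2·7·3·cos(120°) = 79, so UE = √79.
Step 2: By the law of cosines on triangle EUP: EP² = √79² + 15² − 2·√79·15·cos(90°) = 304, so EP = 4·√19.

Therefore, the length of EP = 4·√19.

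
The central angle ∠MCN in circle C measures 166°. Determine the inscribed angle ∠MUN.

By the inscribed angle theorem, the inscribed angle is half the central angle.
Inscribed angle = 166° / 2 = 83°

83°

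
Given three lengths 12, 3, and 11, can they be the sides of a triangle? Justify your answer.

Check all three triangle inequalities:
12 + 3 = 15 > 11 ✓
12 + 11 = 23 > 3 ✓
3 + 11 = 14 > 12 ✓
All conditions hold, so these sides form a valid triangle.

Yes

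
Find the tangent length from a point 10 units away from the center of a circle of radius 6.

Let T be the point of tangency. Then OT ⊥ MT (radius ⊥ tangent).
In right triangle OTM: OM² = OT² + MT²
10² = 6² + MT²
MT² = 64, MT = 8

8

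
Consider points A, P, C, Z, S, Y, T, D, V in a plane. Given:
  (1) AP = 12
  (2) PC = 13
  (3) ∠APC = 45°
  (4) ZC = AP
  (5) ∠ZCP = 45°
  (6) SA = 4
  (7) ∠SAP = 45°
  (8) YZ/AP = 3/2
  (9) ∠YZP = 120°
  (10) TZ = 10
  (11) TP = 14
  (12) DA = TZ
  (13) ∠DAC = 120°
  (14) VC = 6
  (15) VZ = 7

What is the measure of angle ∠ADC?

From the given relations: DA = TZ = 10.
Step 1: By the law of cosines on triangle CPA: CA² = 13² + 12² − 2·13·12·cos(45°) = 92.38, so CA ≈ 9.61.
Step 2: By the law of cosines on triangle DAC: DC² = 10² + 9.61² − 2·10·9.61·cos(120°) = 288.5, so DC ≈ 16.99.
Step 3: By the inverse law of cosines on triangle ADC: cos(∠ADC) = (10² + 16.99² − 9.61²) / (2·10·16.99) = 296.12/339.7 = 0.8717, so ∠ADC = 29.34°.

Therefore, the measure of angle ∠ADC = 29.34°.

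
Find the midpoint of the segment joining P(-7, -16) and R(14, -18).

The midpoint is the point halfway along the segment.
Move half the horizontal distance: -7 + (14 - -7)/2 = -7 + 21/2 = 7/2
Move half the vertical distance: -16 + (-18 - -16)/2 = -16 + -2/2 = -17
Midpoint = (7/2, -17)

(7/2, -17)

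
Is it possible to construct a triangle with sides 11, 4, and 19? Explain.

The longest side is 19. The other two sides sum to 4 + 11 = 15.
Since 15 ≤ 19, the two shorter sides cannot reach around to close the triangle.

No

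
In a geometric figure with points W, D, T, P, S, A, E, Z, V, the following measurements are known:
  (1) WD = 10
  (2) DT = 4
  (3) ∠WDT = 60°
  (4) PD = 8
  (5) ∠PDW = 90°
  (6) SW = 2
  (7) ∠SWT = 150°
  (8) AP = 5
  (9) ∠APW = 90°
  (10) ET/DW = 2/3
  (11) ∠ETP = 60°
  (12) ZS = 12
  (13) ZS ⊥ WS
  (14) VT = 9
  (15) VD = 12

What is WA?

Step 1: By the law of cosines on triangle PDW: PW² = 8² + 10² − 2·8·10·cos(90°) = 164, so PW = 2·√41.
Step 2: By the law of cosines on triangle WPA: WA² = (2·√41)² + 5² − 2·2·√41·5·cos(90°) = 189, so WA = 3·√21.

Therefore, the length of WA = 3·√21.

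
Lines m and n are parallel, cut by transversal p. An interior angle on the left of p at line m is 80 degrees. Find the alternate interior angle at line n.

Alternate interior angles are equal: 80 degrees.

80 degrees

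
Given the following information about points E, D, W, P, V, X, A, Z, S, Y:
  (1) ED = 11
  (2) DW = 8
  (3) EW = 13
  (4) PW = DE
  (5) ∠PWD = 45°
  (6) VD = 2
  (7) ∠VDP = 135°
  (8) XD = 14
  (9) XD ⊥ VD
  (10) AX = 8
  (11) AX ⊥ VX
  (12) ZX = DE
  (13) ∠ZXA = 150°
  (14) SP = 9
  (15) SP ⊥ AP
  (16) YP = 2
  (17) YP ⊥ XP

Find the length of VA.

Step 1: By the law of cosines on triangle XDV: XV² = 14² + 2² − 2·14·2·cos(90°) = 200, so XV = 10·√2.
Step 2: By the law of cosines on triangle VXA: VA² = (10·√2)² + 8² − 2·10·√2·8·cos(90°) = 264, so VA = 2·√66.

Therefore, the length of VA = 2·√66.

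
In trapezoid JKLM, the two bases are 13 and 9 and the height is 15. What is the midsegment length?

The midsegment (median) of a trapezoid connects the midpoints of the non-parallel sides.
Its length is the average of the two bases: (13 + 9) / 2 = 11.

11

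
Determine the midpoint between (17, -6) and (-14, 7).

The midpoint is the point halfway along the segment.
Move half the horizontal distance: 17 + (-14 - 17)/2 = 17 + -31/2 = 3/2
Move half the vertical distance: -6 + (7 - -6)/2 = -6 + 13/2 = 1/2
Midpoint = (3/2, 1/2)

(3/2, 1/2)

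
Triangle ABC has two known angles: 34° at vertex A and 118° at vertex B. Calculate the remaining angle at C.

The interior angles sum to 180°: angle C = 180 - 34 - 118 = 28°.
The triangle is obtuse (angles 34°, 118°, 28°).

28 degrees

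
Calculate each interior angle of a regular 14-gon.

Each interior angle of a regular n-gon is (n - 2) * 180 / n.
For n = 14: (14 - 2) * 180 / 14 = 2160/14 = 1080/7 degrees.

1080/7 degrees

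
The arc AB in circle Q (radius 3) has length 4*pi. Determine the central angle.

The full circumference is 2πr = 6*pi.
The arc is 4*pi / 6*pi = 2/3 of the full circle.
So the central angle = 2/3 × 360° = 240°.

240°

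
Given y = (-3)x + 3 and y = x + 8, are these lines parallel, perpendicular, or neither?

Slope of line 1: m1 = -3
Slope of line 2: m2 = 1
m1 != m2 (-3 != 1), so not parallel.
m1 * m2 = (-3) * (1) = -3 != -1, so not perpendicular.
The lines are neither parallel nor perpendicular.

Neither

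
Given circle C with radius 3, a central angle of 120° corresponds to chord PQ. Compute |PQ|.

Chord = 2(3) sin(60°) = 3*sqrt(3)

3*sqrt(3)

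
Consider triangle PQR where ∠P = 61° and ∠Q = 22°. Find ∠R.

angle R = 180 - 61 - 22 = 97 degrees.

97 degrees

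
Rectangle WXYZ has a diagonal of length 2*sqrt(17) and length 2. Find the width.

b = sqrt(d^2 - a^2) = sqrt(68 - 4) = sqrt(64) = 8

8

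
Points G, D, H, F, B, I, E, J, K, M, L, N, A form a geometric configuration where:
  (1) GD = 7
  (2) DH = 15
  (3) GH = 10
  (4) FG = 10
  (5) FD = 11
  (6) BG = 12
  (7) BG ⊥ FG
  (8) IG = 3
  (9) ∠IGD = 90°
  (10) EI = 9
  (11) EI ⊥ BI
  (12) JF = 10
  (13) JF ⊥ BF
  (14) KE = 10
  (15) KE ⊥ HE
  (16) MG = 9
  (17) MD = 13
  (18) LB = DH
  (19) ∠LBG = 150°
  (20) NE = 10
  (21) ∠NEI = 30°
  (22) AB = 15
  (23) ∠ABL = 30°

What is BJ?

Step 1: By the law of cosines on triangle BGF: BF² = 12² + 10² − 2·12·10·cos(90°) = 244, so BF = 2·√61.
Step 2: By the law of cosines on triangle BFJ: BJ² = (2·√61)² + 10² − 2·2·√61·10·cos(90°) = 344, so BJ = 2·√86.

Therefore, the length of BJ = 2·√86.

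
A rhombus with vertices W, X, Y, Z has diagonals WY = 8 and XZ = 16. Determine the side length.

The diagonals of a rhombus bisect each other at right angles.
Half-diagonals: 8/2 = 4 and 16/2 = 8
side = sqrt(4^2 + 8^2)
side = sqrt(16 + 64)
side = sqrt(80) = 4*sqrt(5)

4*sqrt(5)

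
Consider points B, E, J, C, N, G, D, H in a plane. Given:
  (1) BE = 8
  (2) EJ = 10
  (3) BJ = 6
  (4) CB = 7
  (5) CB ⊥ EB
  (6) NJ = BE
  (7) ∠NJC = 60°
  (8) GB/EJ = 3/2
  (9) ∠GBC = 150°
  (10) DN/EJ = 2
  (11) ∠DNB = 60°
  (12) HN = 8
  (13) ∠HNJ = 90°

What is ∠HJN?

From the given relations: NJ = BE = 8.
Step 1: By the law of cosines on triangle JNH: JH² = 8² + 8² − 2·8·8·cos(90°) = 128, so JH = 8·√2.
Step 2: By the inverse law of cosines on triangle HJN: cos(∠HJN) = ((8·√2)² + 8² − 8²) / (2·8·√2·8) = 128/181.02 = 0.7071, so ∠HJN = 45°.

Therefore, the measure of angle ∠HJN = 45°.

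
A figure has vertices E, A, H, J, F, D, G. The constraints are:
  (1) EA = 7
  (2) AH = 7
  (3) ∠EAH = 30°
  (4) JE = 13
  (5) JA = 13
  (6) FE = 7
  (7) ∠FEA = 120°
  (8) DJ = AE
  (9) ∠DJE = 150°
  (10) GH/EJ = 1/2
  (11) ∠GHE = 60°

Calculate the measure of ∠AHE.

Step 1: By the law of cosines on triangle HAE: HE² = 7² + 7² − 2·7·7·cos(30°) = 13.13, so HE ≈ 3.62.
Step 2: By the inverse law of cosines on triangle AHE: cos(∠AHE) = (7² + 3.62² − 7²) / (2·7·3.62) = 13.13/50.73 = 0.2588, so ∠AHE = 75°.

Therefore, the measure of angle ∠AHE = 75°.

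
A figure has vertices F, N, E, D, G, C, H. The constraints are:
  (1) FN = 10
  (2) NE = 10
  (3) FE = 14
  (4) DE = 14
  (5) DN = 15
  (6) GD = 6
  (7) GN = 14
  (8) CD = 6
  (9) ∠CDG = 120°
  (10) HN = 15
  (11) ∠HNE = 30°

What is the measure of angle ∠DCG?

Step 1: By the law of cosines on triangle CDG: CG² = 6² + 6² − 2·6·6·cos(120°) = 108, so CG = 6·√3.
Step 2: By the inverse law of cosines on triangle DCG: cos(∠DCG) = (6² + (6·√3)² − 6²) / (2·6·6·√3) = 108/124.71 = 0.866, so ∠DCG = 30°.

Therefore, the measure of angle ∠DCG = 30°.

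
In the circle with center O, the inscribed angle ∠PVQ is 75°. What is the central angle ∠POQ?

Central angle = 2 × 75° = 150° (inscribed angle theorem).

150°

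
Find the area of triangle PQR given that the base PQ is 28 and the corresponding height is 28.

Area = (1/2)(28)(28) = 392

392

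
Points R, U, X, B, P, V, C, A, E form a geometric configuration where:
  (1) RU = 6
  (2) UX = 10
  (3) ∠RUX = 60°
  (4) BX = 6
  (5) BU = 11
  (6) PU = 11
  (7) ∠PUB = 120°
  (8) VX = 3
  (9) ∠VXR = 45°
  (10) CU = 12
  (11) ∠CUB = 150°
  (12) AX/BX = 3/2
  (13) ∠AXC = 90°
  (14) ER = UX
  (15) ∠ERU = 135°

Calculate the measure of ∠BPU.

Step 1: By the law of cosines on triangle PUB: PB² = 11² + 11² − 2·11·11·cos(120°) = 363, so PB = 11·√3.
Step 2: By the inverse law of cosines on triangle BPU: cos(∠BPU) = ((11·√3)² + 11² − 11²) / (2·11·√3·11) = 363/419.16 = 0.866, so ∠BPU = 30°.

Therefore, the measure of angle ∠BPU = 30°.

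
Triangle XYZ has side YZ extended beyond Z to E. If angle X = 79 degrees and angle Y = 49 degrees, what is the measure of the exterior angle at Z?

Exterior angle = 79 + 49 = 128 degrees (exterior angle theorem).

128 degrees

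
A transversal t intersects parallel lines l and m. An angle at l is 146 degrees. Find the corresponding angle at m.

Corresponding angles are equal: 146 degrees.

146 degrees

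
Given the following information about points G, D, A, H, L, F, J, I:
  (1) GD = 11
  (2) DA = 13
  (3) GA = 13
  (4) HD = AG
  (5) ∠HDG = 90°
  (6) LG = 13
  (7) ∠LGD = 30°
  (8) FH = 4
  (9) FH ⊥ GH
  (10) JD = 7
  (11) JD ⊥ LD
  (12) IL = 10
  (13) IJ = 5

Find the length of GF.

From the given relations: HD = AG = 13.
Step 1: By the law of cosines on triangle GDH: GH² = 11² + 13² − 2·11·13·cos(90°) = 290, so GH ≈ 17.03.
Step 2: By the law of cosines on triangle GHF: GF² = 17.03² + 4² − 2·17.03·4·cos(90°) = 306, so GF = 3·√34.

Therefore, the length of GF = 3·√34.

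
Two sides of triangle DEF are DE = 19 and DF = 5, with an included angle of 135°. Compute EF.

By the law of cosines: EF^2 = DE^2 + DF^2 - 2*DE*DF*cos(D)
EF^2 = 19^2 + 5^2 - 2*19*5*cos(135°)
EF^2 = 361 + 25 - 190*(-sqrt(2)/2)
EF^2 = 95*sqrt(2) + 386
EF = sqrt(95*sqrt(2) + 386)

sqrt(95*sqrt(2) + 386)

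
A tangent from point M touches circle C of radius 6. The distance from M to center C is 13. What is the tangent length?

tangent = √(d² - r²) = √(13² - 6²) = √(169 - 36) = √133 = sqrt(133)

sqrt(133)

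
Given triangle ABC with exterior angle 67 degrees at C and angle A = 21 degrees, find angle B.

The exterior angle theorem states that an exterior angle equals the sum of the two non-adjacent interior angles.
So 67 = 21 + angle B, which gives angle B = 67 - 21 = 46 degrees.

46 degrees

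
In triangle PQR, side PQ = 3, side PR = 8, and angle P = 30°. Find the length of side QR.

Law of cosines: QR^2 = 3^2 + 8^2 - 2(3)(8)cos(30°) = 73 - 24*sqrt(3), so QR = sqrt(73 - 24*sqrt(3)).

sqrt(73 - 24*sqrt(3))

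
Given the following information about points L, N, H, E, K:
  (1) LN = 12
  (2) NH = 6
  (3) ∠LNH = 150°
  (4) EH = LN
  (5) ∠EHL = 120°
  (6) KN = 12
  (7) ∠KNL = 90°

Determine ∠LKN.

Step 1: By the law of cosines on triangle KNL: KL² = 12² + 12² − 2·12·12·cos(90°) = 288, so KL = 12·√2.
Step 2: By the inverse law of cosines on triangle LKN: cos(∠LKN) = ((12·√2)² + 12² − 12²) / (2·12·√2·12) = 288/407.29 = 0.7071, so ∠LKN = 45°.

Therefore, the measure of angle ∠LKN = 45°.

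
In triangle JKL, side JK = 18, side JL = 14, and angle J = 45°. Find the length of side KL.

Law of cosines: KL^2 = 18^2 + 14^2 - 2(18)(14)cos(45°) = 520 - 252*sqrt(2), so KL = 2*sqrt(130 - 63*sqrt(2)).

2*sqrt(130 - 63*sqrt(2))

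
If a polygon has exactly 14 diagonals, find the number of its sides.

Using d = n(n - 3)/2, we solve 14 = n(n - 3)/2.
So n(n - 3) = 28.
Testing n = 7: 7 * 4 = 28 = 28. Correct.
The polygon has 7 sides.

7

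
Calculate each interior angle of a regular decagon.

Each interior angle of a regular n-gon is (n - 2) * 180 / n.
For n = 10: (10 - 2) * 180 / 10 = 1440/10 = 144 degrees.

144 degrees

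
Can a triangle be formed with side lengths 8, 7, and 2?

Check all three triangle inequalities:
8 + 7 = 15 > 2 ✓
8 + 2 = 10 > 7 ✓
7 + 2 = 9 > 8 ✓
All conditions hold, so these sides form a valid triangle.

Yes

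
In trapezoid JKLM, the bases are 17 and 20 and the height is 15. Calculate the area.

A trapezoid's area equals the midsegment times the height.
The midsegment is (17 + 20) / 2 = 37/2.
Area = 37/2 * 15 = 555/2.

555/2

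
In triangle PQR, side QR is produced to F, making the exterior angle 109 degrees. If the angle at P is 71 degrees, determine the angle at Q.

The exterior angle theorem states that an exterior angle equals the sum of the two non-adjacent interior angles.
So 109 = 71 + angle Q, which gives angle Q = 109 - 71 = 38 degrees.

38 degrees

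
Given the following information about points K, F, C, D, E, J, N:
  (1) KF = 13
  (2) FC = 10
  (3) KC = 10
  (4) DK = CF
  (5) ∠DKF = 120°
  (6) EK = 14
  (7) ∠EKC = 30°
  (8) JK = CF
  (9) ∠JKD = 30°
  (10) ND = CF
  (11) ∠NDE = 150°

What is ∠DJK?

From the given relations: JK = CF = 10; DK = CF = 10.
Step 1: By the law of cosines on triangle JKD: JD² = 10² + 10² − 2·10·10·cos(30°) = 26.79, so JD ≈ 5.18.
Step 2: By the inverse law of cosines on triangle DJK: cos(∠DJK) = (5.18² + 10² − 10²) / (2·5.18·10) = 26.79/103.53 = 0.2588, so ∠DJK = 75°.

Therefore, the measure of angle ∠DJK = 75°.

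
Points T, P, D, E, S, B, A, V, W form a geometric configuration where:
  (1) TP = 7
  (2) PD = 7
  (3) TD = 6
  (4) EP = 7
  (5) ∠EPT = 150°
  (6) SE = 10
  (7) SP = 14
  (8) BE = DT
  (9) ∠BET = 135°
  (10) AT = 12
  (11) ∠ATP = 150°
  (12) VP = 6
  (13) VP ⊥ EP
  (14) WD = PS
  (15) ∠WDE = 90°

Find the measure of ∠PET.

Step 1: By the law of cosines on triangle EPT: ET² = 7² + 7² − 2·7·7·cos(150°) = 182.87, so ET ≈ 13.52.
Step 2: By the inverse law of cosines on triangle PET: cos(∠PET) = (7² + 13.52² − 7²) / (2·7·13.52) = 182.87/189.32 = 0.9659, so ∠PET = 15°.

Therefore, the measure of angle ∠PET = 15°.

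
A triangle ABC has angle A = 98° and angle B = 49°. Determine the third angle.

The interior angles sum to 180°: angle C = 180 - 98 - 49 = 33°.
The triangle is obtuse (angles 98°, 49°, 33°).

33 degrees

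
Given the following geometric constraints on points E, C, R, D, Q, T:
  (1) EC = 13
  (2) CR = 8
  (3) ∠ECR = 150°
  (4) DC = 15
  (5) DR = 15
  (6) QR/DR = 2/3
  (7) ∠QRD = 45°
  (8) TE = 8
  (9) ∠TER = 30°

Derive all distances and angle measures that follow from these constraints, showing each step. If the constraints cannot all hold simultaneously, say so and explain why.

The constraints are consistent.

From the given relations:
  QR = 2/3·DR = 2/3·15 = 10

Step 1: From EC = 13, CR = 8, and ∠ECR = 150°, by the law of cosines:
  ER² = EC² + CR² - 2·EC·CR·cos(150°) = 169 + 64 + 180.1 = 413.1
  ER ≈ 20.33

Step 2: From DR = 15, RQ = 10, and ∠DRQ = 45°, by the law of cosines:
  DQ² = DR² + RQ² - 2·DR·RQ·cos(45°) = 225 + 100 - 212.1 = 112.9
  DQ ≈ 10.62

Step 3: From CD = 15, CR = 8, DR = 15, by the inverse law of cosines:
  cos(∠DCR) = (CD² + CR² - DR²) / (2·CD·CR)
  ∠DCR = 74.53°

Step 4: From RC = 8, RD = 15, CD = 15, by the inverse law of cosines:
  cos(∠CRD) = (RC² + RD² - CD²) / (2·RC·RD)
  ∠CRD = 74.53°

Step 5: From DC = 15, DR = 15, CR = 8, by the inverse law of cosines:
  cos(∠CDR) = (DC² + DR² - CR²) / (2·DC·DR)
  ∠CDR = 30.93°

Step 6: From RE = 20.33, ET = 8, and ∠RET = 30°, by the law of cosines:
  RT² = RE² + ET² - 2·RE·ET·cos(30°) = 413.1 + 64 - 281.6 = 195.5
  RT ≈ 13.98

Step 7: From EC = 13, ER = 20.33, CR = 8, by the inverse law of cosines:
  cos(∠CER) = (EC² + ER² - CR²) / (2·EC·ER)
  ∠CER = 11.35°

Step 8: From RC = 8, RE = 20.33, CE = 13, by the inverse law of cosines:
  cos(∠CRE) = (RC² + RE² - CE²) / (2·RC·RE)
  ∠CRE = 18.65°

Step 9: From DQ = 10.62, DR = 15, QR = 10, by the inverse law of cosines:
  cos(∠QDR) = (DQ² + DR² - QR²) / (2·DQ·DR)
  ∠QDR = 41.73°

Step 10: From QD = 10.62, QR = 10, DR = 15, by the inverse law of cosines:
  cos(∠DQR) = (QD² + QR² - DR²) / (2·QD·QR)
  ∠DQR = 93.27°

Step 11: From RE = 20.33, RT = 13.98, ET = 8, by the inverse law of cosines:
  cos(∠ERT) = (RE² + RT² - ET²) / (2·RE·RT)
  ∠ERT = 16.62°

Step 12: From TE = 8, TR = 13.98, ER = 20.33, by the inverse law of cosines:
  cos(∠ETR) = (TE² + TR² - ER²) / (2·TE·TR)
  ∠ETR = 133.38°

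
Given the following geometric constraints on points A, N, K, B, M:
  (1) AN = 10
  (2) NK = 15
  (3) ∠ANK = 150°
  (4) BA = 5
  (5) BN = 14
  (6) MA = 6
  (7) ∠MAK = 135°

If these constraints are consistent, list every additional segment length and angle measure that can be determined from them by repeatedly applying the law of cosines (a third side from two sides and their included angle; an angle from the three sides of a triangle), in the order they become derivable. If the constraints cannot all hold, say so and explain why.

The constraints are consistent. Derivable facts, in order:
After 1 step:
- AK ≈ 24.18
- ∠ABN = 30.2°
- ∠ANB = 14.57°
- ∠BAN = 135.23°
After 2 steps:
- KM ≈ 28.74
- ∠AKN = 11.93°
- ∠KAN = 18.07°
After 3 steps:
- ∠AKM = 8.49°
- ∠AMK = 36.51°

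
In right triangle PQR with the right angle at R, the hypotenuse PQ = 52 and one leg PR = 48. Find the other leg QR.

QR = sqrt(52^2 - 48^2) = sqrt(400) = 20

20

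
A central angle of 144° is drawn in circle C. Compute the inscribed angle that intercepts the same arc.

By the inscribed angle theorem, the inscribed angle is half the central angle.
Inscribed angle = 144° / 2 = 72°

72°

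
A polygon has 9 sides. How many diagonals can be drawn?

Total line segments between 9 vertices = C(9,2) = 36.
Subtract the 9 sides: 36 - 9 = 27 diagonals.

27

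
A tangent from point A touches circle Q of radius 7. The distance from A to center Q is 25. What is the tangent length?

Let T be the point of tangency. Then QT ⊥ AT (radius ⊥ tangent).
In right triangle QTA: QA² = QT² + AT²
25² = 7² + AT²
AT² = 576, AT = 24

24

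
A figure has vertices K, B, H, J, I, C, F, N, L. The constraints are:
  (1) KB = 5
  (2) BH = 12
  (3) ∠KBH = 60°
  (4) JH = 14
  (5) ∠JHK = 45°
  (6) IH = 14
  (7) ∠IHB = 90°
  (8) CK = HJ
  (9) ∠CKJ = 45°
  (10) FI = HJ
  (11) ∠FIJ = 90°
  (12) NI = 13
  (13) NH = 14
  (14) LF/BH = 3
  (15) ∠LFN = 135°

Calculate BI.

Step 1: By the law of cosines on triangle BHI: BI² = 12² + 14² − 2·12·14·cos(90°) = 340, so BI = 2·√85.

Therefore, the length of BI = 2·√85.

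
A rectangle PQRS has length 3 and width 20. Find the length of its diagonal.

Using the Pythagorean theorem:
d² = 3² + 20² = 9 + 400 = 409
d = sqrt(409)

sqrt(409)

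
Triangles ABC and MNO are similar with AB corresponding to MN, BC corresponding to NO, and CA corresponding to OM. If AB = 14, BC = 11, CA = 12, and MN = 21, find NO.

k = 21/14 = 3/2. NO = 3/2 * 11 = 33/2.

33/2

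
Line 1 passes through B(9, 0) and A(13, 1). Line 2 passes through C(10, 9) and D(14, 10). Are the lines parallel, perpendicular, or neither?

Slope of line 1: m1 = (1 - 0)/(13 - 9) = 1/4 = 1/4
Slope of line 2: m2 = (10 - 9)/(14 - 10) = 1/4 = 1/4
m1 = m2, so the lines are parallel.

Parallel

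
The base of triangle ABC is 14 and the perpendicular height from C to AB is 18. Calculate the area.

Area = (1/2) * base * height
Area = (1/2) * 14 * 18
Area = 126

126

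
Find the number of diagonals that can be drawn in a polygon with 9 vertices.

Each of the 9 vertices connects to 6 non-adjacent vertices via diagonals.
Total connections = 9 × 6 = 54, but each diagonal is counted twice.
Number of diagonals = 54 / 2 = 27.

27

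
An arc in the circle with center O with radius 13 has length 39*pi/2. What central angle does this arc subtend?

Arc length L = 2πr × θ/360, so θ = 360L / (2πr).
θ = 360 × 39*pi/2 / (2π × 13)
θ = 270°
θ = 270°

270°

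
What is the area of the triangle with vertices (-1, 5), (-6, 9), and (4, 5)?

Using the Shoelace formula for a triangle:
Area = (1/2)|x0(y1 - y2) + x1(y2 - y0) + x2(y0 - y1)|
Area = (1/2)|-1(9 - 5) + -6(5 - 5) + 4(5 - 9)|
Area = (1/2)|-4 + 0 + -16|
Area = (1/2)|-20|
Area = (1/2)(20)
Area = 10

10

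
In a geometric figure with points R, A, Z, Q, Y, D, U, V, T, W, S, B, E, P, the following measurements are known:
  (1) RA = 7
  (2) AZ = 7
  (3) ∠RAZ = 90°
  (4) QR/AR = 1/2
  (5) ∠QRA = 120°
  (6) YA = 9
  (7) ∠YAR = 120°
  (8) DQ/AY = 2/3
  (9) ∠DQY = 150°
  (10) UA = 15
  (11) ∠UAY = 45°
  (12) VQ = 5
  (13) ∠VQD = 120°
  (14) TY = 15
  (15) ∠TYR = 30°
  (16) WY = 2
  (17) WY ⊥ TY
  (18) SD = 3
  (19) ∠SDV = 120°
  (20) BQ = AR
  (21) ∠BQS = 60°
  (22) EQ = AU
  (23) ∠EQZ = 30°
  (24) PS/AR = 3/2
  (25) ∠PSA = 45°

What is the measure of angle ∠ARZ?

Step 1: By the law of cosines on triangle RAZ: RZ² = 7² + 7² − 2·7·7·cos(90°) = 98, so RZ = 7·√2.
Step 2: By the inverse law of cosines on triangle ARZ: cos(∠ARZ) = (7² + (7·√2)² − 7²) / (2·7·7·√2) = 98/138.59 = 0.7071, so ∠ARZ = 45°.

Therefore, the measure of angle ∠ARZ = 45°.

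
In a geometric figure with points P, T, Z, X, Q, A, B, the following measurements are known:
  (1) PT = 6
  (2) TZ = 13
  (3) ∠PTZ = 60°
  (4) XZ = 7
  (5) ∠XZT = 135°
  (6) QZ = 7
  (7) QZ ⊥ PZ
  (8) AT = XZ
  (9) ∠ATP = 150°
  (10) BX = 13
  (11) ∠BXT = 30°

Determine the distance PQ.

Step 1: By the law of cosines on triangle ZTP: ZP² = 13² + 6² − 2·13·6·cos(60°) = 127, so ZP = √127.
Step 2: By the law of cosines on triangle PZQ: PQ² = √127² + 7² − 2·√127·7·cos(90°) = 176, so PQ = 4·√11.

Therefore, the length of PQ = 4·√11.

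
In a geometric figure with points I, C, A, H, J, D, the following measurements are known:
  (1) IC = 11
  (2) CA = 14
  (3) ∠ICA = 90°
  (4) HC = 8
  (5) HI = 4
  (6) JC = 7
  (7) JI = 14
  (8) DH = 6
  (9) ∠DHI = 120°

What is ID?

Step 1: By the law of cosines on triangle IHD: ID² = 4² + 6² − 2·4·6·cos(120°) = 76, so ID = 2·√19.

Therefore, the length of ID = 2·√19.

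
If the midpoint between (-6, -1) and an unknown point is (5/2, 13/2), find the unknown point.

Using the midpoint formula: M = ((x1 + x2)/2, (y1 + y2)/2)
We know M = (5/2, 13/2) and P = (-6, -1)
For x: 5/2 = (-6 + x2)/2, so x2 = 2*5/2 - -6 = 11
For y: 13/2 = (-1 + y2)/2, so y2 = 2*13/2 - -1 = 14
Q = (11, 14)

(11, 14)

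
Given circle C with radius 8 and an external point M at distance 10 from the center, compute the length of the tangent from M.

tangent = √(d² - r²) = √(10² - 8²) = √(100 - 64) = √36 = 6

6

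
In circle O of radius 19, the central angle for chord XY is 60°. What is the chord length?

Chord length = 2r sin(θ/2)
= 2 × 19 × sin(60°/2)
= 2 × 19 × sin(30°)
= 19

19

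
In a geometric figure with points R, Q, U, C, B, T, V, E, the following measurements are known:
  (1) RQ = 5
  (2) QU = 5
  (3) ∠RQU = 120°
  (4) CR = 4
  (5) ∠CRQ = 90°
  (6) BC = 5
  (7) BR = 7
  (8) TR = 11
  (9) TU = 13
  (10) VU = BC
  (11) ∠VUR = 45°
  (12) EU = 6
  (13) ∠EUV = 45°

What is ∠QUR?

Step 1: By the law of cosines on triangle UQR: UR² = 5² + 5² − 2·5·5·cos(120°) = 75, so UR = 5·√3.
Step 2: By the inverse law of cosines on triangle QUR: cos(∠QUR) = (5² + (5·√3)² − 5²) / (2·5·5·√3) = 75/86.6 = 0.866, so ∠QUR = 30°.

Therefore, the measure of angle ∠QUR = 30°.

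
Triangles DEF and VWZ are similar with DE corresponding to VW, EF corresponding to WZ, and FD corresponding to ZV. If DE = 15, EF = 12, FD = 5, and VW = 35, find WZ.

Since the triangles are similar, the ratio of corresponding sides is constant.
Scale factor k = VW / DE = 35 / 15 = 7/3
WZ = k * EF = 7/3 * 12 = 28

28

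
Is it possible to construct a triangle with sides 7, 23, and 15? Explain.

Check the triangle inequality: 7 + 15 = 22 ≤ 23.
Since the sum of two sides does not exceed the third, no triangle can be formed.

No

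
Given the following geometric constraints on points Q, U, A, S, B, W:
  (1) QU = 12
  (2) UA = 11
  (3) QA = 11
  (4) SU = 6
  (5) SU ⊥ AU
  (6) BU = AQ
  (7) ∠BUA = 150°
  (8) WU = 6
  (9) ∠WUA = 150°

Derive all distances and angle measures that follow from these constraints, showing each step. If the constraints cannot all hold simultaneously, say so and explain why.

The constraints are consistent.

From the given relations:
  BU = AQ = 11

Step 1: From AU = 11, US = 6, and ∠AUS = 90°, by the law of cosines:
  AS² = AU² + US² - 2·AU·US·cos(90°) = 121 + 36 - 0 = 157
  AS = √157

Step 2: From AU = 11, UB = 11, and ∠AUB = 150°, by the law of cosines:
  AB² = AU² + UB² - 2·AU·UB·cos(150°) = 121 + 121 + 209.6 = 451.6
  AB ≈ 21.25

Step 3: From AU = 11, UW = 6, and ∠AUW = 150°, by the law of cosines:
  AW² = AU² + UW² - 2·AU·UW·cos(150°) = 121 + 36 + 114.3 = 271.3
  AW ≈ 16.47

Step 4: From QA = 11, QU = 12, AU = 11, by the inverse law of cosines:
  cos(∠AQU) = (QA² + QU² - AU²) / (2·QA·QU)
  ∠AQU = 56.94°

Step 5: From UA = 11, UQ = 12, AQ = 11, by the inverse law of cosines:
  cos(∠AUQ) = (UA² + UQ² - AQ²) / (2·UA·UQ)
  ∠AUQ = 56.94°

Step 6: From AQ = 11, AU = 11, QU = 12, by the inverse law of cosines:
  cos(∠QAU) = (AQ² + AU² - QU²) / (2·AQ·AU)
  ∠QAU = 66.11°

Step 7: From AB = 21.25, AU = 11, BU = 11, by the inverse law of cosines:
  cos(∠BAU) = (AB² + AU² - BU²) / (2·AB·AU)
  ∠BAU = 15°

Step 8: From AS = √157, AU = 11, SU = 6, by the inverse law of cosines:
  cos(∠SAU) = (AS² + AU² - SU²) / (2·AS·AU)
  ∠SAU = 28.61°

Step 9: From AU = 11, AW = 16.47, UW = 6, by the inverse law of cosines:
  cos(∠UAW) = (AU² + AW² - UW²) / (2·AU·AW)
  ∠UAW = 10.49°

Step 10: From SA = √157, SU = 6, AU = 11, by the inverse law of cosines:
  cos(∠ASU) = (SA² + SU² - AU²) / (2·SA·SU)
  ∠ASU = 61.39°

Step 11: From BA = 21.25, BU = 11, AU = 11, by the inverse law of cosines:
  cos(∠ABU) = (BA² + BU² - AU²) / (2·BA·BU)
  ∠ABU = 15°

Step 12: From WA = 16.47, WU = 6, AU = 11, by the inverse law of cosines:
  cos(∠AWU) = (WA² + WU² - AU²) / (2·WA·WU)
  ∠AWU = 19.51°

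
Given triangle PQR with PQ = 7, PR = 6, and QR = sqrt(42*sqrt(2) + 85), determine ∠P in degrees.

cos(P) = (7² + 6² - (sqrt(42*sqrt(2) + 85))²) / (2 × 7 × 6) = -sqrt(2)/2, so P = arccos(-sqrt(2)/2) = 135°.

135°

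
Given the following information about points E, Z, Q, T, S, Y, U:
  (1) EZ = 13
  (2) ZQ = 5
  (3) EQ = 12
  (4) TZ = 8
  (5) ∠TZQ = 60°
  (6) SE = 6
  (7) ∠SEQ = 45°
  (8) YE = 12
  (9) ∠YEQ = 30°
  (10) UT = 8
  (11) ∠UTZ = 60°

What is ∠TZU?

Step 1: By the law of cosines on triangle ZTU: ZU² = 8² + 8² − 2·8·8·cos(60°) = 64, so ZU = 8.
Step 2: By the inverse law of cosines on triangle TZU: cos(∠TZU) = (8² + 8² − 8²) / (2·8·8) = 64/128 = 0.5, so ∠TZU = 60°.

Therefore, the measure of angle ∠TZU = 60°.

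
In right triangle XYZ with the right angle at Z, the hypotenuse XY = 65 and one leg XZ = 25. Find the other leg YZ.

By the Pythagorean theorem: YZ^2 = XY^2 - XZ^2
YZ^2 = 65^2 - 25^2 = 4225 - 625 = 3600
YZ = sqrt(3600) = 60

60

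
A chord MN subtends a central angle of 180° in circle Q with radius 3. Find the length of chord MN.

Chord = 2(3) sin(90°) = 6

6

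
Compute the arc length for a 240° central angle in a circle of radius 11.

Arc length = 2π(11)(2/3) = 44*pi/3

44*pi/3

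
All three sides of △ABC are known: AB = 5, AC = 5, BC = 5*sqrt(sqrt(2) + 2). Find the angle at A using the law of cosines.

cos(A) = (5² + 5² - (5*sqrt(sqrt(2) + 2))²) / (2 × 5 × 5) = -sqrt(2)/2, so A = arccos(-sqrt(2)/2) = 135°.

135°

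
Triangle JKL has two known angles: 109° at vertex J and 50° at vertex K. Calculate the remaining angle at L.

By the triangle angle sum property, the three interior angles of any triangle add up to 180°.
We know angle J = 109° and angle K = 50°, so their sum is 159°.
Therefore angle L = 180° - 159° = 21°.

21 degrees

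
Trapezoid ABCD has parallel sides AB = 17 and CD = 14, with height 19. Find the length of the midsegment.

midsegment = (17 + 14) / 2 = 31 / 2 = 31/2

31/2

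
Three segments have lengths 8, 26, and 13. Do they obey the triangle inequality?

Check the triangle inequality: 8 + 13 = 21 ≤ 26.
Since the sum of two sides does not exceed the third, no triangle can be formed.

No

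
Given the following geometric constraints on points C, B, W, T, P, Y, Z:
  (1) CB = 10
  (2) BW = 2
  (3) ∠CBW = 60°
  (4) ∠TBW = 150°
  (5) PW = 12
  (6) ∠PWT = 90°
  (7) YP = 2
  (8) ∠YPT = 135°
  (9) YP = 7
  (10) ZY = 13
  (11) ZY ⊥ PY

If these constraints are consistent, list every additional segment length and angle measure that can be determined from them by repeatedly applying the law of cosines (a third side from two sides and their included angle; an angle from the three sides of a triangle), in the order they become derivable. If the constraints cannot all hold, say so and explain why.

These constraints are not satisfiable: (7) YP = 2 and (9) YP = 7 assign two different lengths to the same segment. No planar figure meets all of them, so nothing further can be derived.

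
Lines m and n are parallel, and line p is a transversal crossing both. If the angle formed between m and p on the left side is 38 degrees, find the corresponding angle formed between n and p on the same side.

When a transversal crosses parallel lines, angles in the same position at each intersection are called corresponding angles.
These are always equal, so the answer is 38 degrees.

38 degrees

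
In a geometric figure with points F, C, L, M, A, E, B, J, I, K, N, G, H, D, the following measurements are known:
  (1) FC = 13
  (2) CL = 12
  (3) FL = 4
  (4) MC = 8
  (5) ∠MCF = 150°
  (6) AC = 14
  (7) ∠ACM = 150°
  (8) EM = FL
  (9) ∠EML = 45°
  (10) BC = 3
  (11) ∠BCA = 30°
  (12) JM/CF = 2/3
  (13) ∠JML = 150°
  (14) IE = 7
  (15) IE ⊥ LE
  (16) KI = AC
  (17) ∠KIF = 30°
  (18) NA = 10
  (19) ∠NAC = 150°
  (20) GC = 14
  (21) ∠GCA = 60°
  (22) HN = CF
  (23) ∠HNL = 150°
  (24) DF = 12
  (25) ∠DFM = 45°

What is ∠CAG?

Step 1: By the law of cosines on triangle ACG: AG² = 14² + 14² − 2·14·14·cos(60°) = 196, so AG = 14.
Step 2: By the inverse law of cosines on triangle CAG: cos(∠CAG) = (14² + 14² − 14²) / (2·14·14) = 196/392 = 0.5, so ∠CAG = 60°.

Therefore, the measure of angle ∠CAG = 60°.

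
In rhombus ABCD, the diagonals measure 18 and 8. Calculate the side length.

The diagonals of a rhombus bisect each other at right angles.
Half-diagonals: 18/2 = 9 and 8/2 = 4
side = sqrt(9^2 + 4^2)
side = sqrt(81 + 16)
side = sqrt(97)

sqrt(97)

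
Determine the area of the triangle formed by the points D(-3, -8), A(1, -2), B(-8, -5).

The Shoelace formula computes the area from vertex coordinates by summing cross products.
For vertices (-3,-8), (1,-2), (-8,-5):
Signed sum = -3*-2 - 1*-8 + 1*-5 - -8*-2 + -8*-8 - -3*-5
= 14 + -21 + 49 = 42
Area = (1/2)|42| = 21.

21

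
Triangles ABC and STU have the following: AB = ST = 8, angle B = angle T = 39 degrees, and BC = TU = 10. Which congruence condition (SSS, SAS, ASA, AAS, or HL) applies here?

The given information provides:
AB = ST = 8, angle B = angle T = 39 degrees, and BC = TU = 10
This matches the SAS congruence theorem.
Two pairs of corresponding sides and the included angle are equal (Side-Angle-Side).

SAS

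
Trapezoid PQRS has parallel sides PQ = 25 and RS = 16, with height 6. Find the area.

Area = (25 + 16) * 6 / 2 = 246 / 2 = 123

123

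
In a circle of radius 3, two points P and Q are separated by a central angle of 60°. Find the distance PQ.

Chord = 2(3) sin(30°) = 3

3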